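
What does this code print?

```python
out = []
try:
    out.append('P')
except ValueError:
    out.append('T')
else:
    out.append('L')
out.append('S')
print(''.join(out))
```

Execution trace: 'P' (try body, no exception) → 'L' (else) → 'S' (after the try/except). Output: PLS

Answer: PLS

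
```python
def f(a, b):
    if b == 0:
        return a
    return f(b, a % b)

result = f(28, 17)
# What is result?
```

f(28, 17) -> f(17, 11) -> f(11, 6) -> f(6, 5) -> f(5, 1) -> f(1, 0) -> 1

Answer: 1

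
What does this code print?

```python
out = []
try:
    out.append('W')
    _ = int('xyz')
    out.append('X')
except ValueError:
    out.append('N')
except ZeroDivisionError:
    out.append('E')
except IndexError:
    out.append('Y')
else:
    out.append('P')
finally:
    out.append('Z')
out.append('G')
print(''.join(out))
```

Execution trace: 'W' (try body) → 'N' (except ValueError) → 'Z' (finally) → 'G' (after the try/except). Output: WNZG

Answer: WNZG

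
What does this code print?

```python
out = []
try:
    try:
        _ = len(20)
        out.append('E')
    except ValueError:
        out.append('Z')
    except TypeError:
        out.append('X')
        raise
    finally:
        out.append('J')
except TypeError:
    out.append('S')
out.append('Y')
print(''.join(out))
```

Execution trace: 'X' (inner except TypeError) → 'J' (inner finally) → 'S' (outer except TypeError) → 'Y' (after the try/except). Output: XJSY

Answer: XJSY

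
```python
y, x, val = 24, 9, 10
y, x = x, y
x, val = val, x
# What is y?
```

Trace:
`y, x, val = 24, 9, 10` → y = 24; x = 9; val = 10
`y, x = x, y` → y = 9; x = 24
`x, val = val, x` → x = 10; val = 24
So y = 9

Answer: 9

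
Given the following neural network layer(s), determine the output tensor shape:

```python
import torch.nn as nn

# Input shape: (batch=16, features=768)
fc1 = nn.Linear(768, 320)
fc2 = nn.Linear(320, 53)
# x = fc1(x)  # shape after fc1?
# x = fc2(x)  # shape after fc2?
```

Input: (16, 768) -> after fc1: (16, 320) -> Output: (16, 53)

Answer: (16, 53)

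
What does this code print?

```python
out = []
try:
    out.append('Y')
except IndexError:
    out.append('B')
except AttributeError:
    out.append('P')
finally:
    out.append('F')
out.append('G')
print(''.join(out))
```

Execution trace: 'Y' (try body, no exception) → 'F' (finally) → 'G' (after the try/except). Output: YFG

Answer: YFG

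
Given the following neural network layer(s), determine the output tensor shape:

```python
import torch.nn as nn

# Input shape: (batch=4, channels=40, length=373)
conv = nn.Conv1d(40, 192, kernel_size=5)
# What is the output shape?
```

Input: (4, 40, 373) -> Output: (4, 192, 369)

Answer: (4, 192, 369)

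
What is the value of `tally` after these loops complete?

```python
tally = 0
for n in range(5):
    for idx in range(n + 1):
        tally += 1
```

Triangle: 1 + 2 + ... + 5
`tally` takes the values: 0 → 1 → 2 → 3 → 4 → 5 → 6 → 7 → 8 → 9 → 10 → 11 → 12 → 13 → 14 → 15

Answer: 15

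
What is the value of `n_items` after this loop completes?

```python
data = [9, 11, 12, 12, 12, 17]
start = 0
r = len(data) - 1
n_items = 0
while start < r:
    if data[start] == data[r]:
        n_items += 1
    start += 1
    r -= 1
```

Count matching pairs from ends
`n_items` takes the values: 0 → 1

Answer: 1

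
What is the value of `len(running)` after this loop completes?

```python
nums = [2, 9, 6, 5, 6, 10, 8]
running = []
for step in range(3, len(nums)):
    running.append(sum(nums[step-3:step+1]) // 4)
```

Number of 4-element averages
`running` takes the values: [] → [5] → [5, 6] → [5, 6, 6] → [5, 6, 6, 7]
So `len(running)` = 4

Answer: 4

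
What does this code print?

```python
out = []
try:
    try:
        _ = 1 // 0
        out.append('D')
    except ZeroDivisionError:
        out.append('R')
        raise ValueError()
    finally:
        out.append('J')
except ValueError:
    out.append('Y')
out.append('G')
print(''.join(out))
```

Execution trace: 'R' (inner except ZeroDivisionError) → 'J' (inner finally) → 'Y' (outer except ValueError) → 'G' (after the try/except). Output: RJYG

Answer: RJYG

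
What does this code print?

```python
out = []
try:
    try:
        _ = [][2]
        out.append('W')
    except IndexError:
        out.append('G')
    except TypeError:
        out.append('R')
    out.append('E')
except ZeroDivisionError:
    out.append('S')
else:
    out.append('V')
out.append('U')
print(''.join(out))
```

Execution trace: 'G' (inner except IndexError) → 'E' (try body, no exception) → 'V' (else) → 'U' (after the try/except). Output: GEVU

Answer: GEVU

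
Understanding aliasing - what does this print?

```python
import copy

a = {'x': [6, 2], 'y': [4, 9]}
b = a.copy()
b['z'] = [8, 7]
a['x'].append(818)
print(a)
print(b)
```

Key concept: shallow copy of dict with mutable values.
Step by step:
`a = {'x': [6, 2], 'y': [4, 9]}` → a = {'x': [6, 2], 'y': [4, 9]}
`b = a.copy()` → b = {'x': [6, 2], 'y': [4, 9]}
`b['z'] = [8, 7]` → b = {'x': [6, 2], 'y': [4, 9], 'z': [8, 7]}
`a['x'].append(818)` → a = {'x': [6, 2, 818], 'y': [4, 9]}; b = {'x': [6, 2, 818], 'y': [4, 9], 'z': [8, 7]}
`print(a)` → prints {'x': [6, 2, 818], 'y': [4, 9]}
`print(b)` → prints {'x': [6, 2, 818], 'y': [4, 9], 'z': [8, 7]}

Answer:
{'x': [6, 2, 818], 'y': [4, 9]}
{'x': [6, 2, 818], 'y': [4, 9], 'z': [8, 7]}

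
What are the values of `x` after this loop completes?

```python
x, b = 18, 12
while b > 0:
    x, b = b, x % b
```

GCD of 18 and 12
`x` takes the values: 18 → 12 → 6

Answer: 6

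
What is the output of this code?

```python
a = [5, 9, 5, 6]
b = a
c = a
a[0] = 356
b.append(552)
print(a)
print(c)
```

Key concept: multiple aliases.
Step by step:
`a = [5, 9, 5, 6]` → a = [5, 9, 5, 6]
`b = a` → b = [5, 9, 5, 6] (same object as a)
`c = a` → c = [5, 9, 5, 6] (same object as a, b)
`a[0] = 356` → a = [356, 9, 5, 6] (same object as b, c); b = [356, 9, 5, 6] (same object as a, c); c = [356, 9, 5, 6] (same object as a, b)
`b.append(552)` → a = [356, 9, 5, 6, 552] (same object as b, c); b = [356, 9, 5, 6, 552] (same object as a, c); c = [356, 9, 5, 6, 552] (same object as a, b)
`print(a)` → prints [356, 9, 5, 6, 552]
`print(c)` → prints [356, 9, 5, 6, 552]

Answer:
[356, 9, 5, 6, 552]
[356, 9, 5, 6, 552]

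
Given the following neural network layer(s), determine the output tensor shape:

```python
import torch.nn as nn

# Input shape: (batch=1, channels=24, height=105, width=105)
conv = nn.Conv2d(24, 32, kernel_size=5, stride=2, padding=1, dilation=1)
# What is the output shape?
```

Input: (1, 24, 105, 105) -> Output: (1, 32, 52, 52)

Answer: (1, 32, 52, 52)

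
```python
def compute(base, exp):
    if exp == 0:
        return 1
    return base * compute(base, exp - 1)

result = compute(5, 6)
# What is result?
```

compute(5, 6) = 5 * 5 * 5 * 5 * 5 * 5 = 15625

Answer: 15625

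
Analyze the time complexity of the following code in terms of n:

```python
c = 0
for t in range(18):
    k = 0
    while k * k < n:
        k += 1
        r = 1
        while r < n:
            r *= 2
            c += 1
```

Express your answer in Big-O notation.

Each loop level contributes: 1 × √n × log n. Multiplying the contributions gives O(√n log n).

Answer: O(√n log n)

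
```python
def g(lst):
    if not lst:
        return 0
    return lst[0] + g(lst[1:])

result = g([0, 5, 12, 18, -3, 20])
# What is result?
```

0 + 5 + 12 + 18 + (-3) + 20 + 0 = 52

Answer: 52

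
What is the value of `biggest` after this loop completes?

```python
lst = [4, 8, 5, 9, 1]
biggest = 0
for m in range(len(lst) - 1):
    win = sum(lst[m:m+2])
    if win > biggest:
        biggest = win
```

Max sum of 2-element window in [4, 8, 5, 9, 1]
`biggest` takes the values: 0 → 12 → 13 → 14

Answer: 14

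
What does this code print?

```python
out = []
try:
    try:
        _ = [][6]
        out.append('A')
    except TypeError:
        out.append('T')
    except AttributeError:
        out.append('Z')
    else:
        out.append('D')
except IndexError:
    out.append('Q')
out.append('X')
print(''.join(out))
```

Execution trace: 'Q' (outer except IndexError) → 'X' (after the try/except). Output: QX

Answer: QX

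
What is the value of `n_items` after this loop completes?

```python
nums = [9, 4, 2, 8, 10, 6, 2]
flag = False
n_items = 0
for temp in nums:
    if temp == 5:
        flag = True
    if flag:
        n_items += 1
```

Count elements after first 5 in [9, 4, 2, 8, 10, 6, 2]
`n_items` takes the values: 0

Answer: 0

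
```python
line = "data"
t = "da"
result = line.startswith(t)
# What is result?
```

Trace:
`line = "data"` → line = 'data'
`t = "da"` → t = 'da'
`result = line.startswith(t)` → result = True
So result = True

Answer: True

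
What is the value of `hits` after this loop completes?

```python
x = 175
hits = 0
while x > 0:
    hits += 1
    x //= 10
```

Count digits by repeated division by 10
`hits` takes the values: 0 → 1 → 2 → 3

Answer: 3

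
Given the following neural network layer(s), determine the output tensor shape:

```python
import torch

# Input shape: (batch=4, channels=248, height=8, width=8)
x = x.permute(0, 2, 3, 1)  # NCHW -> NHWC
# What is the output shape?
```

Input: (4, 248, 8, 8) -> Output: (4, 8, 8, 248)

Answer: (4, 8, 8, 248)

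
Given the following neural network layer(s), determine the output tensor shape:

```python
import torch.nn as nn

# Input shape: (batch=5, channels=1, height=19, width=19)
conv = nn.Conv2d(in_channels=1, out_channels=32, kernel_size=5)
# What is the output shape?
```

Input: (5, 1, 19, 19) -> Output: (5, 32, 15, 15)

Answer: (5, 32, 15, 15)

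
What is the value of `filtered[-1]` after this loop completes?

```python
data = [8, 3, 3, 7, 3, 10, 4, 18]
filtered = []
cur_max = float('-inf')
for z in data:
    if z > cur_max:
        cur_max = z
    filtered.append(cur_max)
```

Running max ends at 18
`filtered` takes the values: [] → [8] → [8, 8] → [8, 8, 8] → [8, 8, 8, 8] → [8, 8, 8, 8, 8] → [8, 8, 8, 8, 8, 10] → [8, 8, 8, 8, 8, 10, 10] → [8, 8, 8, 8, 8, 10, 10, 18]
So `filtered[-1]` = 18

Answer: 18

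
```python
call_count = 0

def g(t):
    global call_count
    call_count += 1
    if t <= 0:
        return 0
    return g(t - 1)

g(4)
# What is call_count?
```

Linear recursion stepping by 1: 5 calls from t=4 down to ≤0.

Answer: 5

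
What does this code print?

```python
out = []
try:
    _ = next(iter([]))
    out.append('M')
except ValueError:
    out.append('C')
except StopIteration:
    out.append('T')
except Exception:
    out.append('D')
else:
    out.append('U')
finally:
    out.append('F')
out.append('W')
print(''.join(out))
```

Execution trace: 'T' (except StopIteration) → 'F' (finally) → 'W' (after the try/except). Output: TFW

Answer: TFW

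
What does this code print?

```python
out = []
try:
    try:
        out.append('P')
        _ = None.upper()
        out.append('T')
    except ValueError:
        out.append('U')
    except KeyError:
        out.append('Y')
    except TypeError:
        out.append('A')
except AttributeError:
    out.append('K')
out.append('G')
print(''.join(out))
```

Execution trace: 'P' (try body) → 'K' (outer except AttributeError) → 'G' (after the try/except). Output: PKG

Answer: PKG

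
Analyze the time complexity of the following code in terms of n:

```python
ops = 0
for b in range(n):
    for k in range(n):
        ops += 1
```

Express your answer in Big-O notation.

Each loop level contributes: n × n. Multiplying the contributions gives O(n^2).

Answer: O(n^2)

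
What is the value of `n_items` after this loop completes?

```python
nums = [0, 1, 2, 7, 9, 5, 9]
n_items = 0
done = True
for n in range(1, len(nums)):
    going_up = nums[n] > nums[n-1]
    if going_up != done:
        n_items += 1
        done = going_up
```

Count direction changes in [0, 1, 2, 7, 9, 5, 9]
`n_items` takes the values: 0 → 1 → 2

Answer: 2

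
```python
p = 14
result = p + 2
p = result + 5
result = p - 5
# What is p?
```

Trace:
`p = 14` → p = 14
`result = p + 2` → result = 16
`p = result + 5` → p = 21
`result = p - 5` → result = 16
So p = 21

Answer: 21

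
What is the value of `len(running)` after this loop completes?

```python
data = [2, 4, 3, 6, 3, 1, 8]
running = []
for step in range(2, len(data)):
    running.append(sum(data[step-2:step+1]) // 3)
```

Number of 3-element averages
`running` takes the values: [] → [3] → [3, 4] → [3, 4, 4] → [3, 4, 4, 3] → [3, 4, 4, 3, 4]
So `len(running)` = 5

Answer: 5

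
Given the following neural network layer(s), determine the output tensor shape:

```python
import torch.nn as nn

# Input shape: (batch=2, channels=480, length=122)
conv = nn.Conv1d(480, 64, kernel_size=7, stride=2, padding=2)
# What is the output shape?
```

Input: (2, 480, 122) -> Output: (2, 64, 60)

Answer: (2, 64, 60)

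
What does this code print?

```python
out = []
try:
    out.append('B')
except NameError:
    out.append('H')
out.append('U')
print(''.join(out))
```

Execution trace: 'B' (try body, no exception) → 'U' (after the try/except). Output: BU

Answer: BU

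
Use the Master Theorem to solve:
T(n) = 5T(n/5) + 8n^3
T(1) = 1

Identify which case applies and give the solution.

a=5, b=5, f(n)=8n^3. log_5(5) = 1. Since c=3 > 1 and the regularity condition holds (5(n/5)^3 = (5/5^3)n^3 with 5/5^3 < 1), Case 3 applies: T(n) = Θ(f(n)) = O(n^3).

Answer: O(n^3) - Case 3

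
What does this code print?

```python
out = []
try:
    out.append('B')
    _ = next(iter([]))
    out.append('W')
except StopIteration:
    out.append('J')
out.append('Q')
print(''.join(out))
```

Execution trace: 'B' (try body) → 'J' (except StopIteration) → 'Q' (after the try/except). Output: BJQ

Answer: BJQ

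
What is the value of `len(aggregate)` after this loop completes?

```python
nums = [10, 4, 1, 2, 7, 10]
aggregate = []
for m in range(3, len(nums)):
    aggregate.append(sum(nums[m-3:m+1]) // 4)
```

Number of 4-element averages
`aggregate` takes the values: [] → [4] → [4, 3] → [4, 3, 5]
So `len(aggregate)` = 3

Answer: 3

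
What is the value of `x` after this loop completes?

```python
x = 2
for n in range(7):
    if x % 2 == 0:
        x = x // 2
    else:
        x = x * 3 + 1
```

Collatz-style transformation from 2
`x` takes the values: 2 → 1 → 4 → 2 → 1 → 4 → 2 → 1

Answer: 1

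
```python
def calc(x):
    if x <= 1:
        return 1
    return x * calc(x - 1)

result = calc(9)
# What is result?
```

calc(9) = 9 * 8 * 7 * 6 * 5 * 4 * 3 * 2 * 1 = 362880

Answer: 362880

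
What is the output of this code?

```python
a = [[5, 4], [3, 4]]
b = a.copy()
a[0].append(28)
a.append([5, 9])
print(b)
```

Key concept: shallow copy with nested lists.
Step by step:
`a = [[5, 4], [3, 4]]` → a = [[5, 4], [3, 4]]
`b = a.copy()` → b = [[5, 4], [3, 4]]
`a[0].append(28)` → a = [[5, 4, 28], [3, 4]]; b = [[5, 4, 28], [3, 4]]
`a.append([5, 9])` → a = [[5, 4, 28], [3, 4], [5, 9]]
`print(b)` → prints [[5, 4, 28], [3, 4]]

Answer: [[5, 4, 28], [3, 4]]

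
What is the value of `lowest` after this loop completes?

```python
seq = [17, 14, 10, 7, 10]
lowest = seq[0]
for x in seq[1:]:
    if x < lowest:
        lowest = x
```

Minimum of [17, 14, 10, 7, 10]
`lowest` takes the values: 17 → 14 → 10 → 7

Answer: 7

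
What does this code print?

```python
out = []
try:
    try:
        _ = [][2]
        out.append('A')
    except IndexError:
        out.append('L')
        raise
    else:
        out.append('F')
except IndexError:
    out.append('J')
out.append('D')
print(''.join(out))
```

Execution trace: 'L' (inner except IndexError) → 'J' (outer except IndexError) → 'D' (after the try/except). Output: LJD

Answer: LJD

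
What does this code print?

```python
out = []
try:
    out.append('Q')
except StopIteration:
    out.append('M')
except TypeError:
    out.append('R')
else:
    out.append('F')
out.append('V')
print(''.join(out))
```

Execution trace: 'Q' (try body, no exception) → 'F' (else) → 'V' (after the try/except). Output: QFV

Answer: QFV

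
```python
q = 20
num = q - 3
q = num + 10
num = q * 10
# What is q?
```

Trace:
`q = 20` → q = 20
`num = q - 3` → num = 17
`q = num + 10` → q = 27
`num = q * 10` → num = 270
So q = 27

Answer: 27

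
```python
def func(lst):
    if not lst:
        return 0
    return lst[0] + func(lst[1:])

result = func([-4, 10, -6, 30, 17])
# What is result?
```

(-4) + 10 + (-6) + 30 + 17 + 0 = 47

Answer: 47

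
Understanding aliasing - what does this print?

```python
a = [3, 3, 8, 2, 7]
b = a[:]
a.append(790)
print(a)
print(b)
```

Key concept: slice [:] creates copy.
Step by step:
`a = [3, 3, 8, 2, 7]` → a = [3, 3, 8, 2, 7]
`b = a[:]` → b = [3, 3, 8, 2, 7]
`a.append(790)` → a = [3, 3, 8, 2, 7, 790]
`print(a)` → prints [3, 3, 8, 2, 7, 790]
`print(b)` → prints [3, 3, 8, 2, 7]

Answer:
[3, 3, 8, 2, 7, 790]
[3, 3, 8, 2, 7]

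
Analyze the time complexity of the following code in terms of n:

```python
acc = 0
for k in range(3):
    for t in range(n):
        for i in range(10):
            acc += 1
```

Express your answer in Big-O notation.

Each loop level contributes: 1 × n × 1. Multiplying the contributions gives O(n).

Answer: O(n)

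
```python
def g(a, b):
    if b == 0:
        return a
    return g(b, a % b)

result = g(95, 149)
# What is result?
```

g(95, 149) -> g(149, 95) -> g(95, 54) -> g(54, 41) -> g(41, 13) -> g(13, 2) -> g(2, 1) -> g(1, 0) -> 1

Answer: 1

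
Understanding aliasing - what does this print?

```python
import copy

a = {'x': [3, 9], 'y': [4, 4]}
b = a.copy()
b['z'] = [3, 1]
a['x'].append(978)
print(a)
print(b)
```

Key concept: shallow copy of dict with mutable values.
Step by step:
`a = {'x': [3, 9], 'y': [4, 4]}` → a = {'x': [3, 9], 'y': [4, 4]}
`b = a.copy()` → b = {'x': [3, 9], 'y': [4, 4]}
`b['z'] = [3, 1]` → b = {'x': [3, 9], 'y': [4, 4], 'z': [3, 1]}
`a['x'].append(978)` → a = {'x': [3, 9, 978], 'y': [4, 4]}; b = {'x': [3, 9, 978], 'y': [4, 4], 'z': [3, 1]}
`print(a)` → prints {'x': [3, 9, 978], 'y': [4, 4]}
`print(b)` → prints {'x': [3, 9, 978], 'y': [4, 4], 'z': [3, 1]}

Answer:
{'x': [3, 9, 978], 'y': [4, 4]}
{'x': [3, 9, 978], 'y': [4, 4], 'z': [3, 1]}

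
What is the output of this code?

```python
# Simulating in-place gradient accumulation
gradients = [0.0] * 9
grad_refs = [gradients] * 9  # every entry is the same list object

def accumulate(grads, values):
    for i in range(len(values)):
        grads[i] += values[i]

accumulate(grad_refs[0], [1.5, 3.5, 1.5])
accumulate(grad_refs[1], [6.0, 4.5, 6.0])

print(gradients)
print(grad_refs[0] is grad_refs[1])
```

Key concept: gradient accumulation aliasing.
Step by step:
`gradients = [0.0] * 9` → gradients = [0.0, 0.0, 0.0, 0.0, 0.0, 0.0, 0.0, 0.0, 0.0]
`grad_refs = [gradients] * 9` → grad_refs = [[0.0, 0.0, 0.0, 0.0, 0.0, 0.0, 0.0, 0.0, 0.0], [0.0, 0.0, 0.0, 0.0, 0.0, 0.0, 0.0, 0.0, 0.0], [0.0, 0.0, 0.0, 0.0, 0.0, 0.0, 0.0, 0.0, 0.0], [0.0, 0.0, 0.0, 0.0, 0.0, 0.0, 0.0, 0.0, 0.0], [0.0, 0.0, 0.0, 0.0, 0.0, 0.0, 0.0, 0.0, 0.0], [0.0, 0.0, 0.0, 0.0, 0.0, 0.0, 0.0, 0.0, 0.0], [0.0, 0.0, 0.0, 0.0, 0.0, 0.0, 0.0, 0.0, 0.0], [0.0, 0.0, 0.0, 0.0, 0.0, 0.0, 0.0, 0.0, 0.0], [0.0, 0.0, 0.0, 0.0, 0.0, 0.0, 0.0, 0.0, 0.0]]
`accumulate(grad_refs[0], [1.5, 3.5, 1.5])` → gradients = [1.5, 3.5, 1.5, 0.0, 0.0, 0.0, 0.0, 0.0, 0.0]; grad_refs = [[1.5, 3.5, 1.5, 0.0, 0.0, 0.0, 0.0, 0.0, 0.0], [1.5, 3.5, 1.5, 0.0, 0.0, 0.0, 0.0, 0.0, 0.0], [1.5, 3.5, 1.5, 0.0, 0.0, 0.0, 0.0, 0.0, 0.0], [1.5, 3.5, 1.5, 0.0, 0.0, 0.0, 0.0, 0.0, 0.0], [1.5, 3.5, 1.5, 0.0, 0.0, 0.0, 0.0, 0.0, 0.0], [1.5, 3.5, 1.5, 0.0, 0.0, 0.0, 0.0, 0.0, 0.0], [1.5, 3.5, 1.5, 0.0, 0.0, 0.0, 0.0, 0.0, 0.0], [1.5, 3.5, 1.5, 0.0, 0.0, 0.0, 0.0, 0.0, 0.0], [1.5, 3.5, 1.5, 0.0, 0.0, 0.0, 0.0, 0.0, 0.0]]
`accumulate(grad_refs[1], [6.0, 4.5, 6.0])` → gradients = [7.5, 8.0, 7.5, 0.0, 0.0, 0.0, 0.0, 0.0, 0.0]; grad_refs = [[7.5, 8.0, 7.5, 0.0, 0.0, 0.0, 0.0, 0.0, 0.0], [7.5, 8.0, 7.5, 0.0, 0.0, 0.0, 0.0, 0.0, 0.0], [7.5, 8.0, 7.5, 0.0, 0.0, 0.0, 0.0, 0.0, 0.0], [7.5, 8.0, 7.5, 0.0, 0.0, 0.0, 0.0, 0.0, 0.0], [7.5, 8.0, 7.5, 0.0, 0.0, 0.0, 0.0, 0.0, 0.0], [7.5, 8.0, 7.5, 0.0, 0.0, 0.0, 0.0, 0.0, 0.0], [7.5, 8.0, 7.5, 0.0, 0.0, 0.0, 0.0, 0.0, 0.0], [7.5, 8.0, 7.5, 0.0, 0.0, 0.0, 0.0, 0.0, 0.0], [7.5, 8.0, 7.5, 0.0, 0.0, 0.0, 0.0, 0.0, 0.0]]
`print(gradients)` → prints [7.5, 8.0, 7.5, 0.0, 0.0, 0.0, 0.0, 0.0, 0.0]
`print(grad_refs[0] is grad_refs[1])` → prints True

Answer:
[7.5, 8.0, 7.5, 0.0, 0.0, 0.0, 0.0, 0.0, 0.0]
True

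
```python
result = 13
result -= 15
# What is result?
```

Trace:
`result = 13` → result = 13
`result -= 15` → result = -2
So result = -2

Answer: -2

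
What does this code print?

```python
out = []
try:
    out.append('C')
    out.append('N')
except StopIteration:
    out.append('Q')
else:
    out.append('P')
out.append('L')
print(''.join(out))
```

Execution trace: 'C' (try body) → 'N' (try body, no exception) → 'P' (else) → 'L' (after the try/except). Output: CNPL

Answer: CNPL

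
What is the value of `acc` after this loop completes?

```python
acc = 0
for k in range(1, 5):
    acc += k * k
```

Sum of squares 1² to 4² = 30
`acc` takes the values: 0 → 1 → 5 → 14 → 30

Answer: 30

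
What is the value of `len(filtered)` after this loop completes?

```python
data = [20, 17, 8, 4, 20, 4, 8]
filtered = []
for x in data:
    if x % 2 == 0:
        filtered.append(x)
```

Count even numbers in [20, 17, 8, 4, 20, 4, 8]
`filtered` takes the values: [] → [20] → [20, 8] → [20, 8, 4] → [20, 8, 4, 20] → [20, 8, 4, 20, 4] → [20, 8, 4, 20, 4, 8]
So `len(filtered)` = 6

Answer: 6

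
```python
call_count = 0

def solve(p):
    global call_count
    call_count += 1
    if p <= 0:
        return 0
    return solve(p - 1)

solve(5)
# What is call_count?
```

Linear recursion stepping by 1: 6 calls from p=5 down to ≤0.

Answer: 6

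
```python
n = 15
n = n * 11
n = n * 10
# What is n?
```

Trace:
`n = 15` → n = 15
`n = n * 11` → n = 165
`n = n * 10` → n = 1650
So n = 1650

Answer: 1650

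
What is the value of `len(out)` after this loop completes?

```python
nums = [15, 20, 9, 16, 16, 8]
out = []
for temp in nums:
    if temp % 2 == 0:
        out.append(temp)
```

Count even numbers in [15, 20, 9, 16, 16, 8]
`out` takes the values: [] → [20] → [20, 16] → [20, 16, 16] → [20, 16, 16, 8]
So `len(out)` = 4

Answer: 4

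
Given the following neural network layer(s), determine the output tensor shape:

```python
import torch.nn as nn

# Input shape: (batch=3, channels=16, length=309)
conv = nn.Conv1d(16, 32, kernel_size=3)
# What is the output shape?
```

Input: (3, 16, 309) -> Output: (3, 32, 307)

Answer: (3, 32, 307)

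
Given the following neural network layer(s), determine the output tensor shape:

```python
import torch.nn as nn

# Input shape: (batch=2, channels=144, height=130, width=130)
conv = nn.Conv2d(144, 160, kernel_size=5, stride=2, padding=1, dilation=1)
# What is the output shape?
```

Input: (2, 144, 130, 130) -> Output: (2, 160, 64, 64)

Answer: (2, 160, 64, 64)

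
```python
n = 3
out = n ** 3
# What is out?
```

Trace:
`n = 3` → n = 3
`out = n ** 3` → out = 27
So out = 27

Answer: 27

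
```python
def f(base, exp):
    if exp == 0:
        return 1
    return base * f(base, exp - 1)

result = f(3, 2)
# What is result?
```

f(3, 2) = 3 * 3 = 9

Answer: 9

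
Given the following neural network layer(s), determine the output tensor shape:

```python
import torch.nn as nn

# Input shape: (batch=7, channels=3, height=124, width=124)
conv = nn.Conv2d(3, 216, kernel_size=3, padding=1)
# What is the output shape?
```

Input: (7, 3, 124, 124) -> Output: (7, 216, 124, 124)

Answer: (7, 216, 124, 124)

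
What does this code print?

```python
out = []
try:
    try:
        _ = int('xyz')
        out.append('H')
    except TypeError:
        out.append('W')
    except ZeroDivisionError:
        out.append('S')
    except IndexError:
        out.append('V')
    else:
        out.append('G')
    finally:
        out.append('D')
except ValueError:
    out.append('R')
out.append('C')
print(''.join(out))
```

Execution trace: 'D' (finally) → 'R' (outer except ValueError) → 'C' (after the try/except). Output: DRC

Answer: DRC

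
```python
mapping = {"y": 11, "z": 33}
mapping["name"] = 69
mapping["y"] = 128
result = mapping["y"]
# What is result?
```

Trace:
`mapping = {"y": 11, "z": 33}` → mapping = {'y': 11, 'z': 33}
`mapping["name"] = 69` → mapping = {'y': 11, 'z': 33, 'name': 69}
`mapping["y"] = 128` → mapping = {'y': 128, 'z': 33, 'name': 69}
`result = mapping["y"]` → result = 128
So result = 128

Answer: 128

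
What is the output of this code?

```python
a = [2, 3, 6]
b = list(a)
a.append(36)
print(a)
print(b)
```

Key concept: list() constructor creates copy.
Step by step:
`a = [2, 3, 6]` → a = [2, 3, 6]
`b = list(a)` → b = [2, 3, 6]
`a.append(36)` → a = [2, 3, 6, 36]
`print(a)` → prints [2, 3, 6, 36]
`print(b)` → prints [2, 3, 6]

Answer:
[2, 3, 6, 36]
[2, 3, 6]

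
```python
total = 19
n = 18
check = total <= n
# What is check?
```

Trace:
`total = 19` → total = 19
`n = 18` → n = 18
`check = total <= n` → check = False
So check = False

Answer: False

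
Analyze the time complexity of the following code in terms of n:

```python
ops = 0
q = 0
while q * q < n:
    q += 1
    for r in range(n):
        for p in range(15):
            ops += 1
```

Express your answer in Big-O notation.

Each loop level contributes: √n × n × 1. Multiplying the contributions gives O(n√n).

Answer: O(n√n)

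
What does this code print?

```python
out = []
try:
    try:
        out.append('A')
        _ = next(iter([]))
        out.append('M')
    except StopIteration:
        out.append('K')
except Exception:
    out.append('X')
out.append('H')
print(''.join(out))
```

Execution trace: 'A' (inner try body) → 'K' (inner except StopIteration) → 'H' (after the try/except). Output: AKH

Answer: AKH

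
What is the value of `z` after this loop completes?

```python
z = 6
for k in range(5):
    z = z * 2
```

Multiply by 2, 5 times: 6 * 2^5 = 192
`z` takes the values: 6 → 12 → 24 → 48 → 96 → 192

Answer: 192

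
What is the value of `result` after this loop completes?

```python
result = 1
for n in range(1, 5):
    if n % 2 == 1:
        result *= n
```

Product of odd numbers 1 to 4
`result` takes the values: 1 → 3

Answer: 3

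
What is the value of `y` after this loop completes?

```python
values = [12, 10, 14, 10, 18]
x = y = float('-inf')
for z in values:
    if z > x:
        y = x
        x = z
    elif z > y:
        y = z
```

Second largest (with repeats) in [12, 10, 14, 10, 18]
`y` takes the values: -inf → 10 → 12 → 14

Answer: 14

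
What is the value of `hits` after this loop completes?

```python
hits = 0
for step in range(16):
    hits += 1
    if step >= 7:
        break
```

Loop breaks when step reaches 7, hits is 8
`hits` takes the values: 0 → 1 → 2 → 3 → 4 → 5 → 6 → 7 → 8

Answer: 8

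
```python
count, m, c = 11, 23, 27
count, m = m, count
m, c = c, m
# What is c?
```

Trace:
`count, m, c = 11, 23, 27` → count = 11; m = 23; c = 27
`count, m = m, count` → count = 23; m = 11
`m, c = c, m` → m = 27; c = 11
So c = 11

Answer: 11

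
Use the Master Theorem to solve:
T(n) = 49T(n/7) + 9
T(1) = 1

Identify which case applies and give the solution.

a=49, b=7, f(n)=9. log_7(49) = 2. Since c=0 < 2, Case 1 applies: T(n) = Θ(n^log_b(a)) = O(n^2).

Answer: O(n^2) - Case 1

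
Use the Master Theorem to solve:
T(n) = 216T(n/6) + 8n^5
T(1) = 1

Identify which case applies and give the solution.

a=216, b=6, f(n)=8n^5. log_6(216) = 3. Since c=5 > 3 and the regularity condition holds (216(n/6)^5 = (216/6^5)n^5 with 216/6^5 < 1), Case 3 applies: T(n) = Θ(f(n)) = O(n^5).

Answer: O(n^5) - Case 3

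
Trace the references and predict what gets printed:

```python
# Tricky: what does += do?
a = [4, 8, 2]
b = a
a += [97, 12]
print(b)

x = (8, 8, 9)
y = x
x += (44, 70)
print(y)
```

Key concept: += behavior differs for mutable vs immutable.
Step by step:
`a = [4, 8, 2]` → a = [4, 8, 2]
`b = a` → b = [4, 8, 2] (same object as a)
`a += [97, 12]` → a = [4, 8, 2, 97, 12] (same object as b); b = [4, 8, 2, 97, 12] (same object as a)
`print(b)` → prints [4, 8, 2, 97, 12]
`x = (8, 8, 9)` → x = (8, 8, 9)
`y = x` → y = (8, 8, 9)
`x += (44, 70)` → x = (8, 8, 9, 44, 70)
`print(y)` → prints (8, 8, 9)

Answer:
[4, 8, 2, 97, 12]
(8, 8, 9)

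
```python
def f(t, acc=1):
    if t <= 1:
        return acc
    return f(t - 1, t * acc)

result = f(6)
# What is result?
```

Accumulator trace (n, acc): (6, 1) -> (5, 6) -> (4, 30) -> (3, 120) -> (2, 360) -> (1, 720) -> return 720

Answer: 720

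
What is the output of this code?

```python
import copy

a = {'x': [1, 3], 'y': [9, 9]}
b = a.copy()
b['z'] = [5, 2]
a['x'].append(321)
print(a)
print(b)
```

Key concept: shallow copy of dict with mutable values.
Step by step:
`a = {'x': [1, 3], 'y': [9, 9]}` → a = {'x': [1, 3], 'y': [9, 9]}
`b = a.copy()` → b = {'x': [1, 3], 'y': [9, 9]}
`b['z'] = [5, 2]` → b = {'x': [1, 3], 'y': [9, 9], 'z': [5, 2]}
`a['x'].append(321)` → a = {'x': [1, 3, 321], 'y': [9, 9]}; b = {'x': [1, 3, 321], 'y': [9, 9], 'z': [5, 2]}
`print(a)` → prints {'x': [1, 3, 321], 'y': [9, 9]}
`print(b)` → prints {'x': [1, 3, 321], 'y': [9, 9], 'z': [5, 2]}

Answer:
{'x': [1, 3, 321], 'y': [9, 9]}
{'x': [1, 3, 321], 'y': [9, 9], 'z': [5, 2]}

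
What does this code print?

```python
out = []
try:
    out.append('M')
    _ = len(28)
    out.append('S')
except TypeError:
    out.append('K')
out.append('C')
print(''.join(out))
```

Execution trace: 'M' (try body) → 'K' (except TypeError) → 'C' (after the try/except). Output: MKC

Answer: MKC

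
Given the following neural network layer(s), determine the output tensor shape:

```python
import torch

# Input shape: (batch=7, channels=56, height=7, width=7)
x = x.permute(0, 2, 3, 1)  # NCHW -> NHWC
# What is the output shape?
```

Input: (7, 56, 7, 7) -> Output: (7, 7, 7, 56)

Answer: (7, 7, 7, 56)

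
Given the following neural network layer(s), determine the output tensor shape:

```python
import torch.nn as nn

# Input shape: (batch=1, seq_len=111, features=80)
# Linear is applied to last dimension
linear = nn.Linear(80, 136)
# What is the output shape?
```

Input: (1, 111, 80) -> Output: (1, 111, 136)

Answer: (1, 111, 136)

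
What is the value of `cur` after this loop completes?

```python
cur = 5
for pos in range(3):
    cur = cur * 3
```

Multiply by 3, 3 times: 5 * 3^3 = 135
`cur` takes the values: 5 → 15 → 45 → 135

Answer: 135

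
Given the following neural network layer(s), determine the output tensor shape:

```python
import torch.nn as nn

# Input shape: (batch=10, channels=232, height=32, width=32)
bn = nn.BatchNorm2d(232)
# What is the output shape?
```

Input: (10, 232, 32, 32) -> Output: (10, 232, 32, 32)

Answer: (10, 232, 32, 32)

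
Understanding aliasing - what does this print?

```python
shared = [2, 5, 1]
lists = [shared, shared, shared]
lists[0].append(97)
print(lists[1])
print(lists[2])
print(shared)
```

Key concept: list of same reference.
Step by step:
`shared = [2, 5, 1]` → shared = [2, 5, 1]
`lists = [shared, shared, shared]` → lists = [[2, 5, 1], [2, 5, 1], [2, 5, 1]]
`lists[0].append(97)` → shared = [2, 5, 1, 97]; lists = [[2, 5, 1, 97], [2, 5, 1, 97], [2, 5, 1, 97]]
`print(lists[1])` → prints [2, 5, 1, 97]
`print(lists[2])` → prints [2, 5, 1, 97]
`print(shared)` → prints [2, 5, 1, 97]

Answer:
[2, 5, 1, 97]
[2, 5, 1, 97]
[2, 5, 1, 97]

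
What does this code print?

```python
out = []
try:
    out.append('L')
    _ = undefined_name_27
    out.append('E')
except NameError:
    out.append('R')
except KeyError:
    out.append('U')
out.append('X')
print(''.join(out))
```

Execution trace: 'L' (try body) → 'R' (except NameError) → 'X' (after the try/except). Output: LRX

Answer: LRX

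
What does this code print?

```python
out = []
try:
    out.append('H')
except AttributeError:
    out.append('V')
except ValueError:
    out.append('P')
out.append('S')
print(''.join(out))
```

Execution trace: 'H' (try body, no exception) → 'S' (after the try/except). Output: HS

Answer: HS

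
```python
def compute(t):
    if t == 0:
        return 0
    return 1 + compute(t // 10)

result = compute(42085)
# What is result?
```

Count of digits of 42085: 5

Answer: 5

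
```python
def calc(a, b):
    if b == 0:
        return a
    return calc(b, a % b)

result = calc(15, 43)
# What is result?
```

calc(15, 43) -> calc(43, 15) -> calc(15, 13) -> calc(13, 2) -> calc(2, 1) -> calc(1, 0) -> 1

Answer: 1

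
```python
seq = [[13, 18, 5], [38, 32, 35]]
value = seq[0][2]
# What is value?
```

Trace:
`seq = [[13, 18, 5], [38, 32, 35]]` → seq = [[13, 18, 5], [38, 32, 35]]
`value = seq[0][2]` → value = 5
So value = 5

Answer: 5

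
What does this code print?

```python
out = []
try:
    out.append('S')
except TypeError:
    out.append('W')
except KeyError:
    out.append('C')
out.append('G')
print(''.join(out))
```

Execution trace: 'S' (try body, no exception) → 'G' (after the try/except). Output: SG

Answer: SG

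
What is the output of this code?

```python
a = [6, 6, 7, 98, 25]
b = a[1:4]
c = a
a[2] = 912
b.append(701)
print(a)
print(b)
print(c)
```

Key concept: slice vs alias.
Step by step:
`a = [6, 6, 7, 98, 25]` → a = [6, 6, 7, 98, 25]
`b = a[1:4]` → b = [6, 7, 98]
`c = a` → c = [6, 6, 7, 98, 25] (same object as a)
`a[2] = 912` → a = [6, 6, 912, 98, 25] (same object as c); c = [6, 6, 912, 98, 25] (same object as a)
`b.append(701)` → b = [6, 7, 98, 701]
`print(a)` → prints [6, 6, 912, 98, 25]
`print(b)` → prints [6, 7, 98, 701]
`print(c)` → prints [6, 6, 912, 98, 25]

Answer:
[6, 6, 912, 98, 25]
[6, 7, 98, 701]
[6, 6, 912, 98, 25]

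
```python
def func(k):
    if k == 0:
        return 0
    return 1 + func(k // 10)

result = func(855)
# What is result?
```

Count of digits of 855: 3

Answer: 3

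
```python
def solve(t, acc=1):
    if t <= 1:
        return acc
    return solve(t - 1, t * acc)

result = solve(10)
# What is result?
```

Accumulator trace (n, acc): (10, 1) -> (9, 10) -> (8, 90) -> (7, 720) -> (6, 5040) -> (5, 30240) -> (4, 151200) -> (3, 604800) -> (2, 1814400) -> (1, 3628800) -> return 3628800

Answer: 3628800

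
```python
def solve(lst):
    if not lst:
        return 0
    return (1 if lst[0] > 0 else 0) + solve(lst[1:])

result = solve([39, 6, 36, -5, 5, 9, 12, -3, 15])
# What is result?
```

Count of positive elements in [39, 6, 36, -5, 5, 9, 12, -3, 15] = 7

Answer: 7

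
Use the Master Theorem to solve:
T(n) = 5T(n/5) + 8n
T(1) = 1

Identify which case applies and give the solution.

a=5, b=5, f(n)=8n. log_5(5) = 1. Since c=1 = 1, Case 2 applies: T(n) = Θ(n^log_b(a) · log n) = O(n log n).

Answer: O(n log n) - Case 2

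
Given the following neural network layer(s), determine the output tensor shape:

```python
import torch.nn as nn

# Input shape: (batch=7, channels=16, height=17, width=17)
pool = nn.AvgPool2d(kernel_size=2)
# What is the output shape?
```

Input: (7, 16, 17, 17) -> Output: (7, 16, 8, 8)

Answer: (7, 16, 8, 8)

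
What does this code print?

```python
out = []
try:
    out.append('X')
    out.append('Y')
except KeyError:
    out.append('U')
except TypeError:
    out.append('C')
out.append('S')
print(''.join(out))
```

Execution trace: 'X' (try body) → 'Y' (try body, no exception) → 'S' (after the try/except). Output: XYS

Answer: XYS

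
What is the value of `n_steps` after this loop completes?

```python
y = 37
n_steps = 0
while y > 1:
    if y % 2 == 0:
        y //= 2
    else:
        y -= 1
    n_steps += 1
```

Steps to reduce 37 to 1
`n_steps` takes the values: 0 → 1 → 2 → 3 → 4 → 5 → 6 → 7

Answer: 7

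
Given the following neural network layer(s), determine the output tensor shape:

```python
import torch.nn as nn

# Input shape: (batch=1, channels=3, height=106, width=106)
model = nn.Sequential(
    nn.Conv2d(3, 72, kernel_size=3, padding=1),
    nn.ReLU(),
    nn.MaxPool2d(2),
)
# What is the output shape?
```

Input: (1, 3, 106, 106) -> after Conv2d: (1, 72, 106, 106) -> after ReLU: (1, 72, 106, 106) -> Output: (1, 72, 53, 53)

Answer: (1, 72, 53, 53)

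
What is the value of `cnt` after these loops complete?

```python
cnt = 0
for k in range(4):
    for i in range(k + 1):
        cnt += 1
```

Triangle: 1 + 2 + ... + 4
`cnt` takes the values: 0 → 1 → 2 → 3 → 4 → 5 → 6 → 7 → 8 → 9 → 10

Answer: 10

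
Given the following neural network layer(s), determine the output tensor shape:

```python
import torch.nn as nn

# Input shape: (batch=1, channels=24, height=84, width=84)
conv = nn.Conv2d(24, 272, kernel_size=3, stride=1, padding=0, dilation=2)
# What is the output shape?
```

Input: (1, 24, 84, 84) -> Output: (1, 272, 80, 80)

Answer: (1, 272, 80, 80)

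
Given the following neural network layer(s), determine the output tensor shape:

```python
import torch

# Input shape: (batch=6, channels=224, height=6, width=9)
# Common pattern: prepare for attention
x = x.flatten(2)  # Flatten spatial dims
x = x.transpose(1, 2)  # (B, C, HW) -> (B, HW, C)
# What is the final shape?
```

Input: (6, 224, 6, 9) -> after flatten(2): (6, 224, 54) -> Output: (6, 54, 224)

Answer: (6, 54, 224)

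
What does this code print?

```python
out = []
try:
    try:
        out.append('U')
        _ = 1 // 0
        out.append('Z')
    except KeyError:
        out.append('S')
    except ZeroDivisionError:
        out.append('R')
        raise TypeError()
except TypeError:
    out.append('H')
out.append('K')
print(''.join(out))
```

Execution trace: 'U' (inner try body) → 'R' (inner except ZeroDivisionError) → 'H' (outer except TypeError) → 'K' (after the try/except). Output: URHK

Answer: URHK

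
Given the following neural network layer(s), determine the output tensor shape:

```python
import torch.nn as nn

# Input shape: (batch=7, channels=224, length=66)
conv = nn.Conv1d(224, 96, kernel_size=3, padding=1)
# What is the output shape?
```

Input: (7, 224, 66) -> Output: (7, 96, 66)

Answer: (7, 96, 66)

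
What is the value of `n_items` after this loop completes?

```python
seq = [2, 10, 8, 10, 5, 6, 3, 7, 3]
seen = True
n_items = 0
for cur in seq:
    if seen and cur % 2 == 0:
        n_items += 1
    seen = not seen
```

Count even values at even positions
`n_items` takes the values: 0 → 1 → 2

Answer: 2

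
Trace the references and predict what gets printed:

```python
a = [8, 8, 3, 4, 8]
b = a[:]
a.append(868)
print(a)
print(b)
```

Key concept: slice [:] creates copy.
Step by step:
`a = [8, 8, 3, 4, 8]` → a = [8, 8, 3, 4, 8]
`b = a[:]` → b = [8, 8, 3, 4, 8]
`a.append(868)` → a = [8, 8, 3, 4, 8, 868]
`print(a)` → prints [8, 8, 3, 4, 8, 868]
`print(b)` → prints [8, 8, 3, 4, 8]

Answer:
[8, 8, 3, 4, 8, 868]
[8, 8, 3, 4, 8]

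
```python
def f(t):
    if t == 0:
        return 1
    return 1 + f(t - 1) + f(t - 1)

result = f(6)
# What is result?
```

f(t) = 1 + 2·f(t-1), f(0)=1. Closed form: (1+1)·2^6 - 1 = 127.

Answer: 127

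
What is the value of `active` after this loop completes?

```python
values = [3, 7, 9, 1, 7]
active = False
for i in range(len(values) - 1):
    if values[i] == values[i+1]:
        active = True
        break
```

Check consecutive duplicates in [3, 7, 9, 1, 7]
`active` takes the values: False

Answer: False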